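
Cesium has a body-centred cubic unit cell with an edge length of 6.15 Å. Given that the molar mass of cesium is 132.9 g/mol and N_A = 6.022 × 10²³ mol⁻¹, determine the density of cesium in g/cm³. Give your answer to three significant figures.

1.90 g/cm³

A BCC unit cell contains Z = 2 atoms.
Cell volume: a³ = (6.15 Å)³ = (6.150 × 10^-8 cm)³ = 2.326 × 10^-22 cm³.
ρ = Z·M/(N_A·a³) = 2 × 132.9 / (6.022 × 10²³ × 2.326 × 10^-22) = 1.898 g/cm³.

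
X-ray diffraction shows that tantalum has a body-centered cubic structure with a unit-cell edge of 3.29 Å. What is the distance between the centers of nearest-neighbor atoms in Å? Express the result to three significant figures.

In a BCC structure, atoms touch along the body diagonal, so √3·a = 4r; the nearest-neighbor distance equals 2r = 0.8660·a.
d = 0.8660 × 3.29 = 2.85 Å.

2.85 Å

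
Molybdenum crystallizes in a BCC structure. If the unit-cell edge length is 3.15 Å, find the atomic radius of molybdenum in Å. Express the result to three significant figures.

In a BCC lattice, atoms touch along the body diagonal, so √3·a = 4r.
r = √3·a/4 = 1.7321 × 3.15 / 4 = 1.36 Å.

1.36 Å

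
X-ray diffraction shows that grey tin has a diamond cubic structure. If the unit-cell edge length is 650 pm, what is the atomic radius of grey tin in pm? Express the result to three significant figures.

141 pm

In a diamond cubic lattice, nearest neighbors lie along the body diagonal with √3·a = 8r.
r = √3·a/8 = 1.7321 × 650 / 8 = 141 pm.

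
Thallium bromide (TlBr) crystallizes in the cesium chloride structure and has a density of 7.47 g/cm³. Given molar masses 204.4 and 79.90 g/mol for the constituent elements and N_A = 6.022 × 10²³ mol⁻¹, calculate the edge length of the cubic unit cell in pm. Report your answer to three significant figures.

M(TlBr) = 284.3 g/mol; Z = 1 formula unit per cell.
a³ = Z·M/(N_A·ρ) = 1 × 284.3 / (6.022 × 10²³ × 7.47) = 6.320 × 10^-23 cm³, so a = 3.983 × 10^-8 cm = 398 pm.

398 pm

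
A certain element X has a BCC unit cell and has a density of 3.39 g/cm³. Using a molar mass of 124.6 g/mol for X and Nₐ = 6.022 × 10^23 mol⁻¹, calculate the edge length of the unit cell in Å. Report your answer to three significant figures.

4.96 Å

With Z = 2 atoms per BCC cell, a³ = Z·M/(N_A·ρ) = 2 × 124.6 / (6.022 × 10²³ × 3.390 g/cm³) = 1.221 × 10^-22 cm³.
a = (1.221 × 10^-22)^(1/3) = 4.961 × 10^-8 cm = 4.96 Å.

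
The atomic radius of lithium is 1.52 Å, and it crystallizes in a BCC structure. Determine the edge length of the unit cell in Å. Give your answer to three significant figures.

In a BCC lattice, atoms touch along the body diagonal, so √3·a = 4r.
a = 4r/√3 = 4 × 1.52 / 1.7321 = 3.51 Å.

3.51 Å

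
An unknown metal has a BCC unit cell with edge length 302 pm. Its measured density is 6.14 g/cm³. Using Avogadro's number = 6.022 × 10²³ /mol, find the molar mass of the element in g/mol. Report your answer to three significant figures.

A BCC cell has Z = 2 atoms; a = 3.020 × 10^-8 cm.
M = ρ·N_A·a³/Z = 6.14 × 6.022 × 10²³ × 2.754 × 10^-23 / 2 = 50.9 g/mol.

50.9 g/mol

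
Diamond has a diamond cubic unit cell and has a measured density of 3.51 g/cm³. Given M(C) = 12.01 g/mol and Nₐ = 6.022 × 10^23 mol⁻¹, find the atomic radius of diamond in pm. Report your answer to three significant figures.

For a diamond cubic cell (Z = 8), a³ = Z·M/(N_A·ρ) = 8 × 12.01 / (6.022 × 10²³ × 3.510) = 4.546 × 10^-23 cm³, so a = 3.569 × 10^-8 cm = 356.9 pm.
Nearest neighbors lie along the body diagonal with √3·a = 8r, so r = 0.2165 × a = 77.3 pm.

77.3 pm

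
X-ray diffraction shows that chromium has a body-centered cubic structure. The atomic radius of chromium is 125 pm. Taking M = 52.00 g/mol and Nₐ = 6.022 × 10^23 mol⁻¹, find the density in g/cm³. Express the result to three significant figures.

In a BCC lattice, atoms touch along the body diagonal, so √3·a = 4r, giving a = 288.7 pm = 2.887 × 10^-8 cm.
With Z = 2, ρ = Z·M/(N_A·a³) = 2 × 52.00 / (6.022 × 10²³ × 2.406 × 10^-23) = 7.179 g/cm³.

7.18 g/cm³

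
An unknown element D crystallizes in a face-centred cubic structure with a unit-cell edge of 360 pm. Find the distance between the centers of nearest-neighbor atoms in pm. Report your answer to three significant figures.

In an FCC structure, atoms touch along the face diagonal, so √2·a = 4r; the nearest-neighbor distance equals 2r = 0.7071·a.
d = 0.7071 × 360 = 255 pm.

255 pm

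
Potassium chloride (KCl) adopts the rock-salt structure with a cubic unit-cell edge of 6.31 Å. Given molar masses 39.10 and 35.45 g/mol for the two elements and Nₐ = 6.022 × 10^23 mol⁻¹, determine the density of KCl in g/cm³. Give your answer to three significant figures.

The rock-salt structure contains Z = 4 formula units per cell; M(KCl) = 39.10 + 35.45 = 74.55 g/mol.
a³ = (6.310 × 10^-8 cm)³ = 2.512 × 10^-22 cm³.
ρ = 4 × 74.55 / (6.022 × 10²³ × 2.512 × 10^-22) = 1.971 g/cm³.

1.97 g/cm³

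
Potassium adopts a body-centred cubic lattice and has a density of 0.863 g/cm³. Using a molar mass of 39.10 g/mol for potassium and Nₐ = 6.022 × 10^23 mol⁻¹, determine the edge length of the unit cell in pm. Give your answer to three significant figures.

532 pm

With Z = 2 atoms per BCC cell, a³ = Z·M/(N_A·ρ) = 2 × 39.10 / (6.022 × 10²³ × 0.8630 g/cm³) = 1.505 × 10^-22 cm³.
a = (1.505 × 10^-22)^(1/3) = 5.319 × 10^-8 cm = 532 pm.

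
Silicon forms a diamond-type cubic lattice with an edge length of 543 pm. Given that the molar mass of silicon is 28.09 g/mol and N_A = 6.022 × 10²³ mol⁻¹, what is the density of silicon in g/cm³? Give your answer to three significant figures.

A diamond cubic unit cell contains Z = 8 atoms.
Cell volume: a³ = (543 pm)³ = (5.430 × 10^-8 cm)³ = 1.601 × 10^-22 cm³.
ρ = Z·M/(N_A·a³) = 8 × 28.09 / (6.022 × 10²³ × 1.601 × 10^-22) = 2.331 g/cm³.

2.33 g/cm³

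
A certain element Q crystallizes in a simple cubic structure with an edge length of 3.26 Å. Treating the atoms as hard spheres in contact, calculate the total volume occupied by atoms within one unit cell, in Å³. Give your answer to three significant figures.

In a simple cubic lattice atoms touch along the cell edge, so a = 2r, so r = 0.5000a = 1.630 Å.
V_atoms = Z × (4/3)πr³ = 1 × (4/3)π × (1.630)³ = 18.1 Å³.

18.1 Å³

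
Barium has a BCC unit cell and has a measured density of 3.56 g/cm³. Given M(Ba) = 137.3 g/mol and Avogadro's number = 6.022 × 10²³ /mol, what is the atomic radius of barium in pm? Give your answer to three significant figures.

218 pm

For a BCC cell (Z = 2), a³ = Z·M/(N_A·ρ) = 2 × 137.3 / (6.022 × 10²³ × 3.560) = 1.281 × 10^-22 cm³, so a = 5.041 × 10^-8 cm = 504.1 pm.
Atoms touch along the body diagonal, so √3·a = 4r, so r = 0.4330 × a = 218 pm.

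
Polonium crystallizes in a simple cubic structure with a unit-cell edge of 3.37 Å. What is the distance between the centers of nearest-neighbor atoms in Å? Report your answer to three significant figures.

3.37 Å

In a simple cubic structure, atoms touch along the cell edge, so a = 2r; the nearest-neighbor distance equals 2r = 1.000·a.
d = 1.000 × 3.37 = 3.37 Å.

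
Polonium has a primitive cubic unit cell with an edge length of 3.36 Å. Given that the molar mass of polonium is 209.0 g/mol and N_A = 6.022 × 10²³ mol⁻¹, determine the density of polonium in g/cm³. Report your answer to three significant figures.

A simple cubic unit cell contains Z = 1 atom.
Cell volume: a³ = (3.36 Å)³ = (3.360 × 10^-8 cm)³ = 3.793 × 10^-23 cm³.
ρ = Z·M/(N_A·a³) = 1 × 209.0 / (6.022 × 10²³ × 3.793 × 10^-23) = 9.149 g/cm³.

9.15 g/cm³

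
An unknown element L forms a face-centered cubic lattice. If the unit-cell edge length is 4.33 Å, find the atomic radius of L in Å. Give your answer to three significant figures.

In an FCC lattice, atoms touch along the face diagonal, so √2·a = 4r.
r = √2·a/4 = 1.4142 × 4.33 / 4 = 1.53 Å.

1.53 Å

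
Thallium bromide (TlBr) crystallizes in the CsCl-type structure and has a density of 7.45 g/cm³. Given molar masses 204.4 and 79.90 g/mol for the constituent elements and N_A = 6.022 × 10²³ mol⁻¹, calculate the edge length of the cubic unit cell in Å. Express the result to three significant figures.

3.99 Å

M(TlBr) = 284.3 g/mol; Z = 1 formula unit per cell.
a³ = Z·M/(N_A·ρ) = 1 × 284.3 / (6.022 × 10²³ × 7.45) = 6.337 × 10^-23 cm³, so a = 3.987 × 10^-8 cm = 3.99 Å.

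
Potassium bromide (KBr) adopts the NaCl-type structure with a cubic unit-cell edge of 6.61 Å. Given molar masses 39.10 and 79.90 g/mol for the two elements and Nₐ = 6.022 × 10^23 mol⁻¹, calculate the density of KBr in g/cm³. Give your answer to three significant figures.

The NaCl-type structure contains Z = 4 formula units per cell; M(KBr) = 39.10 + 79.90 = 119.0 g/mol.
a³ = (6.610 × 10^-8 cm)³ = 2.888 × 10^-22 cm³.
ρ = 4 × 119.0 / (6.022 × 10²³ × 2.888 × 10^-22) = 2.737 g/cm³.

2.74 g/cm³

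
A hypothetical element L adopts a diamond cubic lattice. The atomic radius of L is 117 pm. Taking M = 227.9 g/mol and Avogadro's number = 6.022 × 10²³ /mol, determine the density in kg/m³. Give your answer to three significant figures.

In a diamond cubic lattice, nearest neighbors lie along the body diagonal with √3·a = 8r, giving a = 540.4 pm = 5.404 × 10^-8 cm.
With Z = 8, ρ = Z·M/(N_A·a³) = 8 × 227.9 / (6.022 × 10²³ × 1.578 × 10^-22) = 19.18 g/cm³ = 19200 kg/m³.

19200 kg/m³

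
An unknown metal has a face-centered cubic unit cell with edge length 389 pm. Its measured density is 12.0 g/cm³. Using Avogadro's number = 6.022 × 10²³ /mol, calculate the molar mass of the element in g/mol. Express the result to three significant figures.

106 g/mol

An FCC cell has Z = 4 atoms; a = 3.890 × 10^-8 cm.
M = ρ·N_A·a³/Z = 12.0 × 6.022 × 10²³ × 5.886 × 10^-23 / 4 = 106 g/mol.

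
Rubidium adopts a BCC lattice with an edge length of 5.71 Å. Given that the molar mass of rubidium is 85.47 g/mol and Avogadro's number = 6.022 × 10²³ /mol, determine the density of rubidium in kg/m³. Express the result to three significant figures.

A BCC unit cell contains Z = 2 atoms.
Cell volume: a³ = (5.71 Å)³ = (5.710 × 10^-8 cm)³ = 1.862 × 10^-22 cm³.
ρ = Z·M/(N_A·a³) = 2 × 85.47 / (6.022 × 10²³ × 1.862 × 10^-22) = 1.525 g/cm³ = 1520 kg/m³.

1520 kg/m³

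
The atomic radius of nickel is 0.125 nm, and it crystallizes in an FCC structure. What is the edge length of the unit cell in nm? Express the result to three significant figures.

In an FCC lattice, atoms touch along the face diagonal, so √2·a = 4r.
a = 4r/√2 = 4 × 0.125 / 1.4142 = 0.354 nm.

0.354 nm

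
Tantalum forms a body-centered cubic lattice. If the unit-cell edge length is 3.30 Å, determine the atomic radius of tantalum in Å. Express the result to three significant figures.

1.43 Å

In a BCC lattice, atoms touch along the body diagonal, so √3·a = 4r.
r = √3·a/4 = 1.7321 × 3.30 / 4 = 1.43 Å.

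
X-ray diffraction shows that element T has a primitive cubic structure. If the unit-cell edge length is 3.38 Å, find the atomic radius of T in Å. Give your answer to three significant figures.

1.69 Å

In a simple cubic lattice, atoms touch along the cell edge, so a = 2r.
r = a/2 = 3.38/2 = 1.69 Å.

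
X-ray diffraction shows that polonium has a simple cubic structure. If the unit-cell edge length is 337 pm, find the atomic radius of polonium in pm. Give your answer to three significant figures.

In a simple cubic lattice, atoms touch along the cell edge, so a = 2r.
r = a/2 = 337/2 = 169 pm.

169 pm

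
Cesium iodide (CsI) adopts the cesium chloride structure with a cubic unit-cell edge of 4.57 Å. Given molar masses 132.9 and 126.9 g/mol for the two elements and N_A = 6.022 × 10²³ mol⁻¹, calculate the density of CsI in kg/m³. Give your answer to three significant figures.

4520 kg/m³

The cesium chloride structure contains Z = 1 formula unit per cell; M(CsI) = 132.9 + 126.9 = 259.8 g/mol.
a³ = (4.570 × 10^-8 cm)³ = 9.544 × 10^-23 cm³.
ρ = 1 × 259.8 / (6.022 × 10²³ × 9.544 × 10^-23) = 4.520 g/cm³ = 4520 kg/m³.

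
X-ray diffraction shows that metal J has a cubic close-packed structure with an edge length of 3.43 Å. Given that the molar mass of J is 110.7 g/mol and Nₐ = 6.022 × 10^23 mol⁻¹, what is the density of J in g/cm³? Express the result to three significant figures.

An FCC unit cell contains Z = 4 atoms.
Cell volume: a³ = (3.43 Å)³ = (3.430 × 10^-8 cm)³ = 4.035 × 10^-23 cm³.
ρ = Z·M/(N_A·a³) = 4 × 110.7 / (6.022 × 10²³ × 4.035 × 10^-23) = 18.22 g/cm³.

18.2 g/cm³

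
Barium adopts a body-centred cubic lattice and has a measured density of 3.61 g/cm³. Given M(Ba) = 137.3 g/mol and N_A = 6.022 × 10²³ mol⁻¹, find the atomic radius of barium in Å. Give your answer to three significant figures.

For a BCC cell (Z = 2), a³ = Z·M/(N_A·ρ) = 2 × 137.3 / (6.022 × 10²³ × 3.610) = 1.263 × 10^-22 cm³, so a = 5.017 × 10^-8 cm = 5.017 Å.
Atoms touch along the body diagonal, so √3·a = 4r, so r = 0.4330 × a = 2.17 Å.

2.17 Å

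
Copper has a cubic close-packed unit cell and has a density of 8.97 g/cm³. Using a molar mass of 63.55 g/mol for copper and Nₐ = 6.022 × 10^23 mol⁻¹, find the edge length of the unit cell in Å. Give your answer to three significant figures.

3.61 Å

With Z = 4 atoms per FCC cell, a³ = Z·M/(N_A·ρ) = 4 × 63.55 / (6.022 × 10²³ × 8.970 g/cm³) = 4.706 × 10^-23 cm³.
a = (4.706 × 10^-23)^(1/3) = 3.610 × 10^-8 cm = 3.61 Å.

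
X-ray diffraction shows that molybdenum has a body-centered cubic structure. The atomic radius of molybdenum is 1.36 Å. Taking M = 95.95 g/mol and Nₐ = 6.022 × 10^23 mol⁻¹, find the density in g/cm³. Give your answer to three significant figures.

10.3 g/cm³

In a BCC lattice, atoms touch along the body diagonal, so √3·a = 4r, giving a = 3.141 Å = 3.141 × 10^-8 cm.
With Z = 2, ρ = Z·M/(N_A·a³) = 2 × 95.95 / (6.022 × 10²³ × 3.098 × 10^-23) = 10.29 g/cm³.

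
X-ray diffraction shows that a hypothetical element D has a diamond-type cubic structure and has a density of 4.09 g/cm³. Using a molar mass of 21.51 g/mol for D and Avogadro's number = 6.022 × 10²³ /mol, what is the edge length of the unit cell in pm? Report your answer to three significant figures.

412 pm

With Z = 8 atoms per diamond cubic cell, a³ = Z·M/(N_A·ρ) = 8 × 21.51 / (6.022 × 10²³ × 4.090 g/cm³) = 6.987 × 10^-23 cm³.
a = (6.987 × 10^-23)^(1/3) = 4.119 × 10^-8 cm = 412 pm.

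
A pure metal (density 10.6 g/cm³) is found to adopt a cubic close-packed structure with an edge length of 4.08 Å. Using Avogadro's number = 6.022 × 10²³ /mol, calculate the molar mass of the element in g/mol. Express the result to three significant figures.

108 g/mol

An FCC cell has Z = 4 atoms; a = 4.080 × 10^-8 cm.
M = ρ·N_A·a³/Z = 10.6 × 6.022 × 10²³ × 6.792 × 10^-23 / 4 = 108 g/mol.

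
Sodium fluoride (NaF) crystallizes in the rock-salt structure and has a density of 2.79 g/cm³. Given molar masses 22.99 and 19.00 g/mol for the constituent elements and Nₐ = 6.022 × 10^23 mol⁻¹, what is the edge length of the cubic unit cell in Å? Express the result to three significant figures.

4.64 Å

M(NaF) = 41.99 g/mol; Z = 4 formula units per cell.
a³ = Z·M/(N_A·ρ) = 4 × 41.99 / (6.022 × 10²³ × 2.79) = 9.997 × 10^-23 cm³, so a = 4.641 × 10^-8 cm = 4.64 Å.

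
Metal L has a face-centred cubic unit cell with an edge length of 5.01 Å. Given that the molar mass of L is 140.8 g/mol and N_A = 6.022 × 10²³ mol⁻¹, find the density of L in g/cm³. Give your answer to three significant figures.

7.44 g/cm³

An FCC unit cell contains Z = 4 atoms.
Cell volume: a³ = (5.01 Å)³ = (5.010 × 10^-8 cm)³ = 1.258 × 10^-22 cm³.
ρ = Z·M/(N_A·a³) = 4 × 140.8 / (6.022 × 10²³ × 1.258 × 10^-22) = 7.437 g/cm³.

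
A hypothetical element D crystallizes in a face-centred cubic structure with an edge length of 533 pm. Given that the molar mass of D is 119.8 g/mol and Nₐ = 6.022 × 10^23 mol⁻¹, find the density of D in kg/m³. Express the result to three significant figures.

5260 kg/m³

An FCC unit cell contains Z = 4 atoms.
Cell volume: a³ = (533 pm)³ = (5.330 × 10^-8 cm)³ = 1.514 × 10^-22 cm³.
ρ = Z·M/(N_A·a³) = 4 × 119.8 / (6.022 × 10²³ × 1.514 × 10^-22) = 5.255 g/cm³ = 5260 kg/m³.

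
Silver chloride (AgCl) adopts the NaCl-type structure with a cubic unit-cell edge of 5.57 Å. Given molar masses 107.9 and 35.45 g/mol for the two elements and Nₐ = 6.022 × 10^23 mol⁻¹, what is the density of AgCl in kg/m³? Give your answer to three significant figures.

The NaCl-type structure contains Z = 4 formula units per cell; M(AgCl) = 107.9 + 35.45 = 143.35 g/mol.
a³ = (5.570 × 10^-8 cm)³ = 1.728 × 10^-22 cm³.
ρ = 4 × 143.35 / (6.022 × 10²³ × 1.728 × 10^-22) = 5.510 g/cm³ = 5510 kg/m³.

5510 kg/m³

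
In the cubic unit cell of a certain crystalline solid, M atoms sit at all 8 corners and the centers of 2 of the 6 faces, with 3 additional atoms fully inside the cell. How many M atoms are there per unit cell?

5

Corner atoms are shared by 8 cells (1/8 each), face atoms by 2 (1/2 each), interior atoms are unshared.
Net atoms = 8 × 1/8 + 2 × 1/2 + 3 = 1 + 1 + 3 = 5.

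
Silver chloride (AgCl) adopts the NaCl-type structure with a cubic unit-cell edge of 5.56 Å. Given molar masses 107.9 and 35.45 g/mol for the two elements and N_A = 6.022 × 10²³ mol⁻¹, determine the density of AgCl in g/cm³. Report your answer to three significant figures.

5.54 g/cm³

The NaCl-type structure contains Z = 4 formula units per cell; M(AgCl) = 107.9 + 35.45 = 143.35 g/mol.
a³ = (5.560 × 10^-8 cm)³ = 1.719 × 10^-22 cm³.
ρ = 4 × 143.35 / (6.022 × 10²³ × 1.719 × 10^-22) = 5.540 g/cm³.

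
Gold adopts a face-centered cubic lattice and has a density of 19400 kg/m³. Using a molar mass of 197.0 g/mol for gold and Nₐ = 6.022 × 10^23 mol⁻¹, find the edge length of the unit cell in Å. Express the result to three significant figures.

With Z = 4 atoms per FCC cell, a³ = Z·M/(N_A·ρ) = 4 × 197.0 / (6.022 × 10²³ × 19.40 g/cm³) = 6.745 × 10^-23 cm³.
a = (6.745 × 10^-23)^(1/3) = 4.071 × 10^-8 cm = 4.07 Å.

4.07 Å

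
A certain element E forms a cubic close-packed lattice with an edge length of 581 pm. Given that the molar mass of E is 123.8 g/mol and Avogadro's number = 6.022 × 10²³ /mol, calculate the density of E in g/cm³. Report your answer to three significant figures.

4.19 g/cm³

An FCC unit cell contains Z = 4 atoms.
Cell volume: a³ = (581 pm)³ = (5.810 × 10^-8 cm)³ = 1.961 × 10^-22 cm³.
ρ = Z·M/(N_A·a³) = 4 × 123.8 / (6.022 × 10²³ × 1.961 × 10^-22) = 4.193 g/cm³.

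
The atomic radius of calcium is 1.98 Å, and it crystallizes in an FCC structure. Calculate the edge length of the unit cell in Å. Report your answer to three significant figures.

In an FCC lattice, atoms touch along the face diagonal, so √2·a = 4r.
a = 4r/√2 = 4 × 1.98 / 1.4142 = 5.60 Å.

5.60 Å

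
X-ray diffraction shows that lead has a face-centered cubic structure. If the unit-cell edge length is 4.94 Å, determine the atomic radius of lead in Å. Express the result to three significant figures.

In an FCC lattice, atoms touch along the face diagonal, so √2·a = 4r.
r = √2·a/4 = 1.4142 × 4.94 / 4 = 1.75 Å.

1.75 Å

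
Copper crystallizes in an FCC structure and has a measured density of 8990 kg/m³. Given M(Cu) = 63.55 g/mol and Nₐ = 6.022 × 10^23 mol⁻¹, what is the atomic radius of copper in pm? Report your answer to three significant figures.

128 pm

For an FCC cell (Z = 4), a³ = Z·M/(N_A·ρ) = 4 × 63.55 / (6.022 × 10²³ × 8.990) = 4.695 × 10^-23 cm³, so a = 3.608 × 10^-8 cm = 360.8 pm.
Atoms touch along the face diagonal, so √2·a = 4r, so r = 0.3536 × a = 128 pm.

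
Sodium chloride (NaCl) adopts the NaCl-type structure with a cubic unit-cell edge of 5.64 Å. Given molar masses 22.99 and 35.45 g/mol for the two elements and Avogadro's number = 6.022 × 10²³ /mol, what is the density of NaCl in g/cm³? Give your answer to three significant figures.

The NaCl-type structure contains Z = 4 formula units per cell; M(NaCl) = 22.99 + 35.45 = 58.44 g/mol.
a³ = (5.640 × 10^-8 cm)³ = 1.794 × 10^-22 cm³.
ρ = 4 × 58.44 / (6.022 × 10²³ × 1.794 × 10^-22) = 2.164 g/cm³.

2.16 g/cm³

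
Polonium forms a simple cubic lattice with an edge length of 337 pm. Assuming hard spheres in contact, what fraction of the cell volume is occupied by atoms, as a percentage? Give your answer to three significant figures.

52.4%

In a simple cubic lattice atoms touch along the cell edge, so a = 2r, so r = 0.5000a = 168.5 pm.
Packing fraction = Z·(4/3)πr³ / a³ = 1 × (4/3)π × (168.5)³ / (337)³ = 0.5236 = 52.4%.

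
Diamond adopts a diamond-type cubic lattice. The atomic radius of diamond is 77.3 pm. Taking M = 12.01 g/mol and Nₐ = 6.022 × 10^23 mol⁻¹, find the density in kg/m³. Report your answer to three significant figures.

3510 kg/m³

In a diamond cubic lattice, nearest neighbors lie along the body diagonal with √3·a = 8r, giving a = 357.0 pm = 3.570 × 10^-8 cm.
With Z = 8, ρ = Z·M/(N_A·a³) = 8 × 12.01 / (6.022 × 10²³ × 4.551 × 10^-23) = 3.506 g/cm³ = 3510 kg/m³.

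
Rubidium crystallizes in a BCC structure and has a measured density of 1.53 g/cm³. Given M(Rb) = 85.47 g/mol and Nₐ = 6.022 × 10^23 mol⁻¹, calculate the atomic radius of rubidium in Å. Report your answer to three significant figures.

For a BCC cell (Z = 2), a³ = Z·M/(N_A·ρ) = 2 × 85.47 / (6.022 × 10²³ × 1.530) = 1.855 × 10^-22 cm³, so a = 5.703 × 10^-8 cm = 5.703 Å.
Atoms touch along the body diagonal, so √3·a = 4r, so r = 0.4330 × a = 2.47 Å.

2.47 Å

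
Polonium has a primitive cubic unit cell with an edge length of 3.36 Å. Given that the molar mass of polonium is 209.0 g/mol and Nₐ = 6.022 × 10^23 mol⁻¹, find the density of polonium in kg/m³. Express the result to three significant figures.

A simple cubic unit cell contains Z = 1 atom.
Cell volume: a³ = (3.36 Å)³ = (3.360 × 10^-8 cm)³ = 3.793 × 10^-23 cm³.
ρ = Z·M/(N_A·a³) = 1 × 209.0 / (6.022 × 10²³ × 3.793 × 10^-23) = 9.149 g/cm³ = 9150 kg/m³.

9150 kg/m³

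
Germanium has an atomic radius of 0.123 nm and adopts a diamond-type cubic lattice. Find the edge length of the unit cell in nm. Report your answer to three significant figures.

0.568 nm

In a diamond cubic lattice, nearest neighbors lie along the body diagonal with √3·a = 8r.
a = 8r/√3 = 8 × 0.123 / 1.7321 = 0.568 nm.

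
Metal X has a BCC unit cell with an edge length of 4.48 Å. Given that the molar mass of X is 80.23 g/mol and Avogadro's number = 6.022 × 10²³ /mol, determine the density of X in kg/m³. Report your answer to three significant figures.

2960 kg/m³

A BCC unit cell contains Z = 2 atoms.
Cell volume: a³ = (4.48 Å)³ = (4.480 × 10^-8 cm)³ = 8.992 × 10^-23 cm³.
ρ = Z·M/(N_A·a³) = 2 × 80.23 / (6.022 × 10²³ × 8.992 × 10^-23) = 2.963 g/cm³ = 2960 kg/m³.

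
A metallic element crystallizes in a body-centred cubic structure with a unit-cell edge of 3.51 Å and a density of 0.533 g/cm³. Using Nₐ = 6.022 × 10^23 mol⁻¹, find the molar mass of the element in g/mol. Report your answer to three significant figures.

6.94 g/mol

A BCC cell has Z = 2 atoms; a = 3.510 × 10^-8 cm.
M = ρ·N_A·a³/Z = 0.533 × 6.022 × 10²³ × 4.324 × 10^-23 / 2 = 6.94 g/mol.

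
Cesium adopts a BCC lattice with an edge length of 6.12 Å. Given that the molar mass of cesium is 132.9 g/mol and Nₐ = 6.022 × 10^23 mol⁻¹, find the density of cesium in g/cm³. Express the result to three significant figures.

1.93 g/cm³

A BCC unit cell contains Z = 2 atoms.
Cell volume: a³ = (6.12 Å)³ = (6.120 × 10^-8 cm)³ = 2.292 × 10^-22 cm³.
ρ = Z·M/(N_A·a³) = 2 × 132.9 / (6.022 × 10²³ × 2.292 × 10^-22) = 1.926 g/cm³.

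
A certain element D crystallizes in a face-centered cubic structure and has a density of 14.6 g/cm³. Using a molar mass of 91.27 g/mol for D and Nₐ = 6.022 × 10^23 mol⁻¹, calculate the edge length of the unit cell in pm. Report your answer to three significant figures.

With Z = 4 atoms per FCC cell, a³ = Z·M/(N_A·ρ) = 4 × 91.27 / (6.022 × 10²³ × 14.60 g/cm³) = 4.152 × 10^-23 cm³.
a = (4.152 × 10^-23)^(1/3) = 3.463 × 10^-8 cm = 346 pm.

346 pm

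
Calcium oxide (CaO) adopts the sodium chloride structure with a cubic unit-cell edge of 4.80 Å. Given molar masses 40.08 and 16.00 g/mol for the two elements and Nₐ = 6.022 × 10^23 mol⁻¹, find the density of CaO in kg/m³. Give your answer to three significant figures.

The sodium chloride structure contains Z = 4 formula units per cell; M(CaO) = 40.08 + 16.00 = 56.08 g/mol.
a³ = (4.800 × 10^-8 cm)³ = 1.106 × 10^-22 cm³.
ρ = 4 × 56.08 / (6.022 × 10²³ × 1.106 × 10^-22) = 3.368 g/cm³ = 3370 kg/m³.

3370 kg/m³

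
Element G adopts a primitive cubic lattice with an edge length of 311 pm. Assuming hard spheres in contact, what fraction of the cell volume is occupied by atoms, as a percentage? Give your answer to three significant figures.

In a simple cubic lattice atoms touch along the cell edge, so a = 2r, so r = 0.5000a = 155.5 pm.
Packing fraction = Z·(4/3)πr³ / a³ = 1 × (4/3)π × (155.5)³ / (311)³ = 0.5236 = 52.4%.

52.4%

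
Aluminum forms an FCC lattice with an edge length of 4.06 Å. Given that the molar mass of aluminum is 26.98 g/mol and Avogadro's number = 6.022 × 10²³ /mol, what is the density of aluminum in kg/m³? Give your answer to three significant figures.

An FCC unit cell contains Z = 4 atoms.
Cell volume: a³ = (4.06 Å)³ = (4.060 × 10^-8 cm)³ = 6.692 × 10^-23 cm³.
ρ = Z·M/(N_A·a³) = 4 × 26.98 / (6.022 × 10²³ × 6.692 × 10^-23) = 2.678 g/cm³ = 2680 kg/m³.

2680 kg/m³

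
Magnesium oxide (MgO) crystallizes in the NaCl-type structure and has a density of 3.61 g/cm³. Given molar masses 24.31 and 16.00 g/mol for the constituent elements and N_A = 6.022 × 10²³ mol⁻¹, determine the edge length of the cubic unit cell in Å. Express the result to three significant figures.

M(MgO) = 40.31 g/mol; Z = 4 formula units per cell.
a³ = Z·M/(N_A·ρ) = 4 × 40.31 / (6.022 × 10²³ × 3.61) = 7.417 × 10^-23 cm³, so a = 4.202 × 10^-8 cm = 4.20 Å.

4.20 Å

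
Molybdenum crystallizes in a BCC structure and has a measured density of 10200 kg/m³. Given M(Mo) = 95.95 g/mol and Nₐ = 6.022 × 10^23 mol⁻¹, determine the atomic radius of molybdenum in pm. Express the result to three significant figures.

136 pm

For a BCC cell (Z = 2), a³ = Z·M/(N_A·ρ) = 2 × 95.95 / (6.022 × 10²³ × 10.20) = 3.124 × 10^-23 cm³, so a = 3.150 × 10^-8 cm = 315.0 pm.
Atoms touch along the body diagonal, so √3·a = 4r, so r = 0.4330 × a = 136 pm.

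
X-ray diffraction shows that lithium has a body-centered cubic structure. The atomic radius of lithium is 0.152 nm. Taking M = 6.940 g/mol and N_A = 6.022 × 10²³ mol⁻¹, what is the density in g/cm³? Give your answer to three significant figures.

In a BCC lattice, atoms touch along the body diagonal, so √3·a = 4r, giving a = 0.3510 nm = 3.510 × 10^-8 cm.
With Z = 2, ρ = Z·M/(N_A·a³) = 2 × 6.940 / (6.022 × 10²³ × 4.325 × 10^-23) = 0.5329 g/cm³.

0.533 g/cm³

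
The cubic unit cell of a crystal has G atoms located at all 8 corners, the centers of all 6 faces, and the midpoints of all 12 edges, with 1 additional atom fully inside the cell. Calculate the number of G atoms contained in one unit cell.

8

Corner atoms are shared by 8 cells (1/8 each), face atoms by 2 (1/2 each), edge atoms by 4 (1/4 each), interior atoms are unshared.
Net atoms = 8 × 1/8 + 6 × 1/2 + 12 × 1/4 + 1 = 1 + 3 + 3 + 1 = 8.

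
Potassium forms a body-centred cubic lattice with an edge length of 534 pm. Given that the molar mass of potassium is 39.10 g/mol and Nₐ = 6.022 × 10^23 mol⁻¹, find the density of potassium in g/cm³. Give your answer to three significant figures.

0.853 g/cm³

A BCC unit cell contains Z = 2 atoms.
Cell volume: a³ = (534 pm)³ = (5.340 × 10^-8 cm)³ = 1.523 × 10^-22 cm³.
ρ = Z·M/(N_A·a³) = 2 × 39.10 / (6.022 × 10²³ × 1.523 × 10^-22) = 0.8528 g/cm³.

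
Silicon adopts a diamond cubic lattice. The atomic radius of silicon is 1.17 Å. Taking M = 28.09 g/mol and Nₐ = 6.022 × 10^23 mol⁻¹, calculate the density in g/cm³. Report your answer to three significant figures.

2.36 g/cm³

In a diamond cubic lattice, nearest neighbors lie along the body diagonal with √3·a = 8r, giving a = 5.404 Å = 5.404 × 10^-8 cm.
With Z = 8, ρ = Z·M/(N_A·a³) = 8 × 28.09 / (6.022 × 10²³ × 1.578 × 10^-22) = 2.365 g/cm³.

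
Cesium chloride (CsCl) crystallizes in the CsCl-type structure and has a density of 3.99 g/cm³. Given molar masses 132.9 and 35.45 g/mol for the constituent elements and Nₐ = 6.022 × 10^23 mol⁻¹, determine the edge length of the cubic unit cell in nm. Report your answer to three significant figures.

0.412 nm

M(CsCl) = 168.35 g/mol; Z = 1 formula unit per cell.
a³ = Z·M/(N_A·ρ) = 1 × 168.35 / (6.022 × 10²³ × 3.99) = 7.006 × 10^-23 cm³, so a = 4.123 × 10^-8 cm = 0.412 nm.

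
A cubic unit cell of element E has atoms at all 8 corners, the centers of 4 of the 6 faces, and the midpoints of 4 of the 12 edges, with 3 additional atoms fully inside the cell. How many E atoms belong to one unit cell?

7

Corner atoms are shared by 8 cells (1/8 each), face atoms by 2 (1/2 each), edge atoms by 4 (1/4 each), interior atoms are unshared.
Net atoms = 8 × 1/8 + 4 × 1/2 + 4 × 1/4 + 3 = 1 + 2 + 1 + 3 = 7.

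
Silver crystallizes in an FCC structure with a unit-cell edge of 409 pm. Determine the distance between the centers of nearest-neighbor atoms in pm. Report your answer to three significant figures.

289 pm

In an FCC structure, atoms touch along the face diagonal, so √2·a = 4r; the nearest-neighbor distance equals 2r = 0.7071·a.
d = 0.7071 × 409 = 289 pm.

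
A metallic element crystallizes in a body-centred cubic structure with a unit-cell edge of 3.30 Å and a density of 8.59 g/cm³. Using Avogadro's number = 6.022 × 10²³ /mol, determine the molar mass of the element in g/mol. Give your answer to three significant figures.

92.9 g/mol

A BCC cell has Z = 2 atoms; a = 3.300 × 10^-8 cm.
M = ρ·N_A·a³/Z = 8.59 × 6.022 × 10²³ × 3.594 × 10^-23 / 2 = 92.9 g/mol.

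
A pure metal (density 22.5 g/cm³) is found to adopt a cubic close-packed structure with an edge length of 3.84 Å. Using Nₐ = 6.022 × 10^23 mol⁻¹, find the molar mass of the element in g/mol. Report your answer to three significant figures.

An FCC cell has Z = 4 atoms; a = 3.840 × 10^-8 cm.
M = ρ·N_A·a³/Z = 22.5 × 6.022 × 10²³ × 5.662 × 10^-23 / 4 = 192 g/mol.

192 g/mol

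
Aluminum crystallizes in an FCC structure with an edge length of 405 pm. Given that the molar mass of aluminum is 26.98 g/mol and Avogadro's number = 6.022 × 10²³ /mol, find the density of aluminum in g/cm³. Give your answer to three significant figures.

2.70 g/cm³

An FCC unit cell contains Z = 4 atoms.
Cell volume: a³ = (405 pm)³ = (4.050 × 10^-8 cm)³ = 6.643 × 10^-23 cm³.
ρ = Z·M/(N_A·a³) = 4 × 26.98 / (6.022 × 10²³ × 6.643 × 10^-23) = 2.698 g/cm³.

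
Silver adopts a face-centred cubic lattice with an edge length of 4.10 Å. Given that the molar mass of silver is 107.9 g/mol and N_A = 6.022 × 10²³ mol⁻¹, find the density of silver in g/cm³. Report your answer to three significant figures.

10.4 g/cm³

An FCC unit cell contains Z = 4 atoms.
Cell volume: a³ = (4.10 Å)³ = (4.100 × 10^-8 cm)³ = 6.892 × 10^-23 cm³.
ρ = Z·M/(N_A·a³) = 4 × 107.9 / (6.022 × 10²³ × 6.892 × 10^-23) = 10.40 g/cm³.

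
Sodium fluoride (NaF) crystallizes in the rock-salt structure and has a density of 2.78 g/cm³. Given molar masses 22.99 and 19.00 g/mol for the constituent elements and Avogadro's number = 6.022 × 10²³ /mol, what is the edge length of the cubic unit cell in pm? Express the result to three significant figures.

M(NaF) = 41.99 g/mol; Z = 4 formula units per cell.
a³ = Z·M/(N_A·ρ) = 4 × 41.99 / (6.022 × 10²³ × 2.78) = 1.003 × 10^-22 cm³, so a = 4.647 × 10^-8 cm = 465 pm.

465 pm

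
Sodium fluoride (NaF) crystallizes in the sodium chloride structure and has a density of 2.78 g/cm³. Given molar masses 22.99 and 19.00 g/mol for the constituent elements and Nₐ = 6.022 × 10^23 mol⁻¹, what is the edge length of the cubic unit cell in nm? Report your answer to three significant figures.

0.465 nm

M(NaF) = 41.99 g/mol; Z = 4 formula units per cell.
a³ = Z·M/(N_A·ρ) = 4 × 41.99 / (6.022 × 10²³ × 2.78) = 1.003 × 10^-22 cm³, so a = 4.647 × 10^-8 cm = 0.465 nm.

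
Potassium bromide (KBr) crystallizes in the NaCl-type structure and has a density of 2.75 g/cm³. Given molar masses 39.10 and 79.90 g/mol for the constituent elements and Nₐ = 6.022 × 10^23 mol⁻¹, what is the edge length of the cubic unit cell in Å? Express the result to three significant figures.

6.60 Å

M(KBr) = 119.0 g/mol; Z = 4 formula units per cell.
a³ = Z·M/(N_A·ρ) = 4 × 119.0 / (6.022 × 10²³ × 2.75) = 2.874 × 10^-22 cm³, so a = 6.600 × 10^-8 cm = 6.60 Å.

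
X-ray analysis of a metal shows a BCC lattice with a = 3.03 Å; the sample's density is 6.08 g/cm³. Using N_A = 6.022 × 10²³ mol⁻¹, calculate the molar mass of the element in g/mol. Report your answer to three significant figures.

50.9 g/mol

A BCC cell has Z = 2 atoms; a = 3.030 × 10^-8 cm.
M = ρ·N_A·a³/Z = 6.08 × 6.022 × 10²³ × 2.782 × 10^-23 / 2 = 50.9 g/mol.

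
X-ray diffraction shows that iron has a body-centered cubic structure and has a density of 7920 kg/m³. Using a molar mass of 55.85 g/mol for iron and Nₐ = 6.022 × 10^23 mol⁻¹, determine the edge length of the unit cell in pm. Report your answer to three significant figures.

286 pm

With Z = 2 atoms per BCC cell, a³ = Z·M/(N_A·ρ) = 2 × 55.85 / (6.022 × 10²³ × 7.920 g/cm³) = 2.342 × 10^-23 cm³.
a = (2.342 × 10^-23)^(1/3) = 2.861 × 10^-8 cm = 286 pm.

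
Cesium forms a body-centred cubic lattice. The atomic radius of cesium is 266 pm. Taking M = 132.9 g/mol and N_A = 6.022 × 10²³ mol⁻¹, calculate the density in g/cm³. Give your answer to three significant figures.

1.90 g/cm³

In a BCC lattice, atoms touch along the body diagonal, so √3·a = 4r, giving a = 614.3 pm = 6.143 × 10^-8 cm.
With Z = 2, ρ = Z·M/(N_A·a³) = 2 × 132.9 / (6.022 × 10²³ × 2.318 × 10^-22) = 1.904 g/cm³.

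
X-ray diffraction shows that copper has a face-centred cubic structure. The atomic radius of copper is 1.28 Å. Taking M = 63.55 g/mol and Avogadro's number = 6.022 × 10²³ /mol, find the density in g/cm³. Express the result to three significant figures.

8.90 g/cm³

In an FCC lattice, atoms touch along the face diagonal, so √2·a = 4r, giving a = 3.620 Å = 3.620 × 10^-8 cm.
With Z = 4, ρ = Z·M/(N_A·a³) = 4 × 63.55 / (6.022 × 10²³ × 4.745 × 10^-23) = 8.895 g/cm³.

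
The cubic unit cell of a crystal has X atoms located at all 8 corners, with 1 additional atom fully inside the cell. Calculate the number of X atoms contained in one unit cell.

Corner atoms are shared by 8 cells (1/8 each), interior atoms are unshared.
Net atoms = 8 × 1/8 + 1 = 1 + 1 = 2.

2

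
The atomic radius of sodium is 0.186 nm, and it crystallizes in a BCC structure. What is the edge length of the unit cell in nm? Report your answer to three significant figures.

0.430 nm

In a BCC lattice, atoms touch along the body diagonal, so √3·a = 4r.
a = 4r/√3 = 4 × 0.186 / 1.7321 = 0.430 nm.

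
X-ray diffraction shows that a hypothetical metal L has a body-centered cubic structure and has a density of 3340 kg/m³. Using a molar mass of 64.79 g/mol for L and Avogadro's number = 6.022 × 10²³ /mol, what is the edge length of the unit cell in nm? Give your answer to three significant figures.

0.401 nm

With Z = 2 atoms per BCC cell, a³ = Z·M/(N_A·ρ) = 2 × 64.79 / (6.022 × 10²³ × 3.340 g/cm³) = 6.442 × 10^-23 cm³.
a = (6.442 × 10^-23)^(1/3) = 4.009 × 10^-8 cm = 0.401 nm.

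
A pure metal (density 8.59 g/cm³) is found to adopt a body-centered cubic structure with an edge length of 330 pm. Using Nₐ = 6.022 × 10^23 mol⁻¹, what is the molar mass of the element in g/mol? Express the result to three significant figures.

92.9 g/mol

A BCC cell has Z = 2 atoms; a = 3.300 × 10^-8 cm.
M = ρ·N_A·a³/Z = 8.59 × 6.022 × 10²³ × 3.594 × 10^-23 / 2 = 92.9 g/mol.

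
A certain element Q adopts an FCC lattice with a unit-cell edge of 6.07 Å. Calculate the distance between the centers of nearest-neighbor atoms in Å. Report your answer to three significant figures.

In an FCC structure, atoms touch along the face diagonal, so √2·a = 4r; the nearest-neighbor distance equals 2r = 0.7071·a.
d = 0.7071 × 6.07 = 4.29 Å.

4.29 Å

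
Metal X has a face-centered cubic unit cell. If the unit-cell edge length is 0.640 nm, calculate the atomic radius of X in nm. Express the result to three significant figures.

0.226 nm

In an FCC lattice, atoms touch along the face diagonal, so √2·a = 4r.
r = √2·a/4 = 1.4142 × 0.640 / 4 = 0.226 nm.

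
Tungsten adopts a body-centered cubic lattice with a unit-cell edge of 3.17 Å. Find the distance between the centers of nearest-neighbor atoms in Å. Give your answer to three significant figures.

In a BCC structure, atoms touch along the body diagonal, so √3·a = 4r; the nearest-neighbor distance equals 2r = 0.8660·a.
d = 0.8660 × 3.17 = 2.75 Å.

2.75 Å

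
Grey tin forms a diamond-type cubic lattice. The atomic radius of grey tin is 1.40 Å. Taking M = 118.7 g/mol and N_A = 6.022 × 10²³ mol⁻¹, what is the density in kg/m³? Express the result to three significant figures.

In a diamond cubic lattice, nearest neighbors lie along the body diagonal with √3·a = 8r, giving a = 6.466 Å = 6.466 × 10^-8 cm.
With Z = 8, ρ = Z·M/(N_A·a³) = 8 × 118.7 / (6.022 × 10²³ × 2.704 × 10^-22) = 5.832 g/cm³ = 5830 kg/m³.

5830 kg/m³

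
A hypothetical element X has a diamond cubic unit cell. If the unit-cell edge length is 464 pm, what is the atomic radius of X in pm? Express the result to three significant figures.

100 pm

In a diamond cubic lattice, nearest neighbors lie along the body diagonal with √3·a = 8r.
r = √3·a/8 = 1.7321 × 464 / 8 = 100 pm.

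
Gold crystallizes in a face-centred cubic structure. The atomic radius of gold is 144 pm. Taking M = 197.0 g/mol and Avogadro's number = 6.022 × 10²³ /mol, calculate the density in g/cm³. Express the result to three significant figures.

19.4 g/cm³

In an FCC lattice, atoms touch along the face diagonal, so √2·a = 4r, giving a = 407.3 pm = 4.073 × 10^-8 cm.
With Z = 4, ρ = Z·M/(N_A·a³) = 4 × 197.0 / (6.022 × 10²³ × 6.757 × 10^-23) = 19.37 g/cm³.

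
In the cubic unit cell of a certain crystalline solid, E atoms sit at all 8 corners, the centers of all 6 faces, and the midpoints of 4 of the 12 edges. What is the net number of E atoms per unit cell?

Corner atoms are shared by 8 cells (1/8 each), face atoms by 2 (1/2 each), edge atoms by 4 (1/4 each).
Net atoms = 8 × 1/8 + 6 × 1/2 + 4 × 1/4 = 1 + 3 + 1 = 5.

5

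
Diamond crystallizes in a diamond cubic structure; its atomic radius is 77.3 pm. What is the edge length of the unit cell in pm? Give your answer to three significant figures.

357 pm

In a diamond cubic lattice, nearest neighbors lie along the body diagonal with √3·a = 8r.
a = 8r/√3 = 8 × 77.3 / 1.7321 = 357 pm.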